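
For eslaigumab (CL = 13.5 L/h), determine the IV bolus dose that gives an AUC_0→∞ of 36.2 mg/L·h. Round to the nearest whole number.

Dose_iv = CL × AUC_0→∞
     = 13.5 × 36.2 = 488.7 mg

Dose = 489 mg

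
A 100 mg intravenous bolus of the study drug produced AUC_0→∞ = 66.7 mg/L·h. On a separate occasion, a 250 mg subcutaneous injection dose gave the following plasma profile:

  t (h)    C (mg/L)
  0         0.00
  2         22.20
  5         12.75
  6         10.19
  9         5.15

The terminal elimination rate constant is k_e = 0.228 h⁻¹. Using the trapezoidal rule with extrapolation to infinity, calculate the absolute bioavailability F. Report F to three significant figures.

F = 0.790

Trapezoidal AUC_0→9 (subcutaneous injection):
  [0→2]: (0.00+22.20)/2 × 2 = 22.2
  [2→5]: (22.20+12.75)/2 × 3 = 52.425
  [5→6]: (12.75+10.19)/2 × 1 = 11.47
  [6→9]: (10.19+5.15)/2 × 3 = 23.01
  Sum = 109.105 mg/L·h
Tail: C_last/k_e = 5.15/0.228 = 22.588
AUC_0→∞ (subcutaneous injection) = 109.105 + 22.588 = 131.693 mg/L·h
F = (AUC_ev/D_ev)/(AUC_iv/D_iv) = (131.693/250)/(66.7/100) = 0.526772/0.667 = 0.7898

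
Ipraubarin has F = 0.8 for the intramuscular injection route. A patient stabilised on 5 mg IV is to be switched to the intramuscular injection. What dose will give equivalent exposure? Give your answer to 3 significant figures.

D_intramuscular = 6.25 mg

For equal systemic exposure: F × D_ev = D_iv
D_ev = D_iv / F = 5 / 0.8 = 6.25 mg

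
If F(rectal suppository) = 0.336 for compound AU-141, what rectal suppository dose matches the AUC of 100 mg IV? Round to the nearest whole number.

For equal systemic exposure: F × D_ev = D_iv
D_ev = D_iv / F = 100 / 0.336 = 297.619 mg

D_rectal = 298 mg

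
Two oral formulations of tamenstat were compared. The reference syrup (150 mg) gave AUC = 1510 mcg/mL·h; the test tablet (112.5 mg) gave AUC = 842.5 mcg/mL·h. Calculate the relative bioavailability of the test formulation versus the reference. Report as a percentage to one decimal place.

F_rel = 74.4%

F_rel = (AUC_test/D_test) / (AUC_ref/D_ref)
      = (842.5/112.5) / (1510/150)
      = 7.48889 / 10.0667 = 0.7439 = 74.39%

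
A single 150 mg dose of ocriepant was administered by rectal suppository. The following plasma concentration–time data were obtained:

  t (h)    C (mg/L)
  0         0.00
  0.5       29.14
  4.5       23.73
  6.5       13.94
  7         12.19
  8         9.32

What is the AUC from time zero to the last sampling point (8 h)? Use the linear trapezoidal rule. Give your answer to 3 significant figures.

Trapezoidal AUC_0→8:
  [0→0.5]: (0.00+29.14)/2 × 0.5 = 7.285
  [0.5→4.5]: (29.14+23.73)/2 × 4 = 105.74
  [4.5→6.5]: (23.73+13.94)/2 × 2 = 37.67
  [6.5→7]: (13.94+12.19)/2 × 0.5 = 6.5325
  [7→8]: (12.19+9.32)/2 × 1 = 10.755
  Sum = 167.9825 mg/L·h

AUC = 168 mg/L·h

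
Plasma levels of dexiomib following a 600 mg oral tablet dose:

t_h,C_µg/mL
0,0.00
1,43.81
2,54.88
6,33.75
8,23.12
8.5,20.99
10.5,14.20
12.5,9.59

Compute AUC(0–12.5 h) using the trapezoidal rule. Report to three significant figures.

Trapezoidal AUC_0→12.5:
  [0→1]: (0.00+43.81)/2 × 1 = 21.905
  [1→2]: (43.81+54.88)/2 × 1 = 49.345
  [2→6]: (54.88+33.75)/2 × 4 = 177.26
  [6→8]: (33.75+23.12)/2 × 2 = 56.87
  [8→8.5]: (23.12+20.99)/2 × 0.5 = 11.0275
  [8.5→10.5]: (20.99+14.20)/2 × 2 = 35.19
  [10.5→12.5]: (14.20+9.59)/2 × 2 = 23.79
  Sum = 375.3875 µg/mL·h

AUC = 375 µg/mL·h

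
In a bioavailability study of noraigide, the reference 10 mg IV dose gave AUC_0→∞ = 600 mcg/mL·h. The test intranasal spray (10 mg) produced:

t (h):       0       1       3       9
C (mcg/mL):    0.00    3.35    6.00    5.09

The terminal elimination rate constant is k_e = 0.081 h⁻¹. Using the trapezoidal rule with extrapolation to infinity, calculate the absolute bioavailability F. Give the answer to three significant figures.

Trapezoidal AUC_0→9 (intranasal spray):
  [0→1]: (0.00+3.35)/2 × 1 = 1.675
  [1→3]: (3.35+6.00)/2 × 2 = 9.35
  [3→9]: (6.00+5.09)/2 × 6 = 33.27
  Sum = 44.295 mcg/mL·h
Tail: C_last/k_e = 5.09/0.081 = 62.840
AUC_0→∞ (intranasal spray) = 44.295 + 62.840 = 107.135 mcg/mL·h
F = (AUC_ev/D_ev)/(AUC_iv/D_iv) = (107.135/10)/(600/10) = 10.7135/60 = 0.1786

F = 0.179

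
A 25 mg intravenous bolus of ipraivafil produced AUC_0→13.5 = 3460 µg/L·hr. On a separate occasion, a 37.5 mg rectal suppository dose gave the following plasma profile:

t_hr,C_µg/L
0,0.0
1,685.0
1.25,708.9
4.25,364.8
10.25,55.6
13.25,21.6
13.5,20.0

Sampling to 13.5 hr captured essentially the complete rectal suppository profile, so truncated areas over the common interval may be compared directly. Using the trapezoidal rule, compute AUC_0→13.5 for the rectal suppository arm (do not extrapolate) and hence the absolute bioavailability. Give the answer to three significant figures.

Trapezoidal AUC_0→13.5 (rectal suppository):
  [0→1]: (0.0+685.0)/2 × 1 = 342.5
  [1→1.25]: (685.0+708.9)/2 × 0.25 = 174.2375
  [1.25→4.25]: (708.9+364.8)/2 × 3 = 1610.55
  [4.25→10.25]: (364.8+55.6)/2 × 6 = 1261.2
  [10.25→13.25]: (55.6+21.6)/2 × 3 = 115.8
  [13.25→13.5]: (21.6+20.0)/2 × 0.25 = 5.2
  Sum = 3509.4875 µg/L·hr
F = (AUC_ev/D_ev)/(AUC_iv/D_iv) = (3509.4875/37.5)/(3460/25) = 93.5863/138.4 = 0.6762

F = 0.676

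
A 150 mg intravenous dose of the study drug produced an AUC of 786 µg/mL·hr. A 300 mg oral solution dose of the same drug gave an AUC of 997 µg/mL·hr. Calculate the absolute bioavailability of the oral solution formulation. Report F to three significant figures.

F = 0.634

F = (AUC_ev / D_ev) / (AUC_iv / D_iv)
  = (997/300) / (786/150)
  = 3.32333 / 5.24 = 0.6342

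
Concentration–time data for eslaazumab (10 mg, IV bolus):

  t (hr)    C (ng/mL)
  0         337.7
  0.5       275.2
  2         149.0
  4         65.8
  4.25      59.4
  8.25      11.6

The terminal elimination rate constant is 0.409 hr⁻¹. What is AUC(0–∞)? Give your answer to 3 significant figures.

Trapezoidal AUC_0→8.25:
  [0→0.5]: (337.7+275.2)/2 × 0.5 = 153.225
  [0.5→2]: (275.2+149.0)/2 × 1.5 = 318.15
  [2→4]: (149.0+65.8)/2 × 2 = 214.8
  [4→4.25]: (65.8+59.4)/2 × 0.25 = 15.65
  [4.25→8.25]: (59.4+11.6)/2 × 4 = 142.0
  Sum = 843.825 ng/mL·hr
Extrapolated tail: C_last / k_e = 11.6 / 0.409 = 28.362
AUC_0→∞ = 843.825 + 28.362 = 872.187 ng/mL·hr

AUC = 872 ng/mL·hr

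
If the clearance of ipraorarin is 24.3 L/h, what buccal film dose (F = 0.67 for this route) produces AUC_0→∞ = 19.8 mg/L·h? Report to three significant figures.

Dose = CL × AUC_0→∞ / F
     = 24.3 × 19.8 / 0.67 = 718.119 mg

Dose = 718 mg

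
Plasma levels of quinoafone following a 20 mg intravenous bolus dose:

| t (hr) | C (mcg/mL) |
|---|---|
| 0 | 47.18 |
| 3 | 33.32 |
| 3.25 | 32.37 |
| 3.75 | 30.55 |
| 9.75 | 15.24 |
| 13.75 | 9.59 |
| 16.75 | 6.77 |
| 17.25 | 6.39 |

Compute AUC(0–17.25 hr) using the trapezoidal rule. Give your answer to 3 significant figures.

AUC = 360 mcg/mL·hr

Trapezoidal AUC_0→17.25:
  [0→3]: (47.18+33.32)/2 × 3 = 120.75
  [3→3.25]: (33.32+32.37)/2 × 0.25 = 8.21125
  [3.25→3.75]: (32.37+30.55)/2 × 0.5 = 15.73
  [3.75→9.75]: (30.55+15.24)/2 × 6 = 137.37
  [9.75→13.75]: (15.24+9.59)/2 × 4 = 49.66
  [13.75→16.75]: (9.59+6.77)/2 × 3 = 24.54
  [16.75→17.25]: (6.77+6.39)/2 × 0.5 = 3.29
  Sum = 359.55125 mcg/mL·hr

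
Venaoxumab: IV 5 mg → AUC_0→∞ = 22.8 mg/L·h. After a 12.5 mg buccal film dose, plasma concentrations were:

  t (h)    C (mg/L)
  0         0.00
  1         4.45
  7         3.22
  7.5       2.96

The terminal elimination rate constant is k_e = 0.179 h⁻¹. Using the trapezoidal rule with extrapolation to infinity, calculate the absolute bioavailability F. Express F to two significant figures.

F = 0.76

Trapezoidal AUC_0→7.5 (buccal film):
  [0→1]: (0.00+4.45)/2 × 1 = 2.225
  [1→7]: (4.45+3.22)/2 × 6 = 23.01
  [7→7.5]: (3.22+2.96)/2 × 0.5 = 1.545
  Sum = 26.78 mg/L·h
Tail: C_last/k_e = 2.96/0.179 = 16.536
AUC_0→∞ (buccal film) = 26.78 + 16.536 = 43.316 mg/L·h
F = (AUC_ev/D_ev)/(AUC_iv/D_iv) = (43.316/12.5)/(22.8/5) = 3.46528/4.56 = 0.7599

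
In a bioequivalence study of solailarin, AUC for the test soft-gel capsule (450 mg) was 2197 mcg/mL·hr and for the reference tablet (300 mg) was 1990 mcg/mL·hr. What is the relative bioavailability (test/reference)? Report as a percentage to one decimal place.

F_rel = (AUC_test/D_test) / (AUC_ref/D_ref)
      = (2197/450) / (1990/300)
      = 4.88222 / 6.63333 = 0.7360 = 73.60%

F_rel = 73.6%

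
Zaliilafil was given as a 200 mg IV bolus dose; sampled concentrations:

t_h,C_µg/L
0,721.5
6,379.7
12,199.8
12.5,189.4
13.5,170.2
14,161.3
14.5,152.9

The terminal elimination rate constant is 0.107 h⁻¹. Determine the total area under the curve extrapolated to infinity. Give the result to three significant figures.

Trapezoidal AUC_0→14.5:
  [0→6]: (721.5+379.7)/2 × 6 = 3303.6
  [6→12]: (379.7+199.8)/2 × 6 = 1738.5
  [12→12.5]: (199.8+189.4)/2 × 0.5 = 97.3
  [12.5→13.5]: (189.4+170.2)/2 × 1 = 179.8
  [13.5→14]: (170.2+161.3)/2 × 0.5 = 82.875
  [14→14.5]: (161.3+152.9)/2 × 0.5 = 78.55
  Sum = 5480.625 µg/L·h
Extrapolated tail: C_last / k_e = 152.9 / 0.107 = 1428.972
AUC_0→∞ = 5480.625 + 1428.972 = 6909.597 µg/L·h

AUC = 6910 µg/L·h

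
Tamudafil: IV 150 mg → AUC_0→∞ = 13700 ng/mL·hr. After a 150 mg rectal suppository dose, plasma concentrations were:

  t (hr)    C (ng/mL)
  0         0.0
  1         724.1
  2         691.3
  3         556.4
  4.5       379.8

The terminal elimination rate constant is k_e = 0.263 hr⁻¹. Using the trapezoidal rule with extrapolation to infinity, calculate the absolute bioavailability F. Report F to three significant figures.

Trapezoidal AUC_0→4.5 (rectal suppository):
  [0→1]: (0.0+724.1)/2 × 1 = 362.05
  [1→2]: (724.1+691.3)/2 × 1 = 707.7
  [2→3]: (691.3+556.4)/2 × 1 = 623.85
  [3→4.5]: (556.4+379.8)/2 × 1.5 = 702.15
  Sum = 2395.75 ng/mL·hr
Tail: C_last/k_e = 379.8/0.263 = 1444.106
AUC_0→∞ (rectal suppository) = 2395.75 + 1444.106 = 3839.856 ng/mL·hr
F = (AUC_ev/D_ev)/(AUC_iv/D_iv) = (3839.856/150)/(13700/150) = 25.59904/91.3333 = 0.2803

F = 0.280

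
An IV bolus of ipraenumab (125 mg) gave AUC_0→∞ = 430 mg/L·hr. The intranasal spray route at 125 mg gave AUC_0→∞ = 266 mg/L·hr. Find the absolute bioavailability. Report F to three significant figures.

F = 0.619

F = (AUC_ev / D_ev) / (AUC_iv / D_iv)
  = (266/125) / (430/125)
  = 2.128 / 3.44 = 0.6186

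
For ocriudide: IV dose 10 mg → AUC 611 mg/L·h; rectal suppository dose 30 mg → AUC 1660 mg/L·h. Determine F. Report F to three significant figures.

F = 0.906

F = (AUC_ev / D_ev) / (AUC_iv / D_iv)
  = (1660/30) / (611/10)
  = 55.3333 / 61.1 = 0.9056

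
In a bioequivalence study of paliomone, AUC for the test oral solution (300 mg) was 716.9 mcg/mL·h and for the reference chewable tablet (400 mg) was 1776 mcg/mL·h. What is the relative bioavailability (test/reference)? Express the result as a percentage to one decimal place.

F_rel = (AUC_test/D_test) / (AUC_ref/D_ref)
      = (716.9/300) / (1776/400)
      = 2.38967 / 4.44 = 0.5382 = 53.82%

F_rel = 53.8%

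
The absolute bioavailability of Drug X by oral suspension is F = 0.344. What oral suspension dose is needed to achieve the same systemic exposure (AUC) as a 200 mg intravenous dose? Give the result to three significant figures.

D_oral = 581 mg

For equal systemic exposure: F × D_ev = D_iv
D_ev = D_iv / F = 200 / 0.344 = 581.395 mg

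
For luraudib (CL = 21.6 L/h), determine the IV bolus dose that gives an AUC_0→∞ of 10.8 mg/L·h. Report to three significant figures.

Dose = 233 mg

Dose_iv = CL × AUC_0→∞
     = 21.6 × 10.8 = 233.28 mg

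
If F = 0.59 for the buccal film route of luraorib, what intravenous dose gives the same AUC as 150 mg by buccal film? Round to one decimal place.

Systemic exposure from an extravascular dose = F × D_ev, so the equivalent IV dose is F × D_ev.
D_iv = F × D_ev = 0.59 × 150 = 88.5 mg

D_iv = 88.5 mg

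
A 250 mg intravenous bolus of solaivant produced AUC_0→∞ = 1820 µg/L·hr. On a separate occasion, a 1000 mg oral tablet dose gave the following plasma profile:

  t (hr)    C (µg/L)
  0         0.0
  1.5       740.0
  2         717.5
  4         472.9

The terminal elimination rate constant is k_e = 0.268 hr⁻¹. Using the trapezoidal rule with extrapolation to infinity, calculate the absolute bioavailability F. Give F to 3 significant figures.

Trapezoidal AUC_0→4 (oral tablet):
  [0→1.5]: (0.0+740.0)/2 × 1.5 = 555.0
  [1.5→2]: (740.0+717.5)/2 × 0.5 = 364.375
  [2→4]: (717.5+472.9)/2 × 2 = 1190.4
  Sum = 2109.775 µg/L·hr
Tail: C_last/k_e = 472.9/0.268 = 1764.552
AUC_0→∞ (oral tablet) = 2109.775 + 1764.552 = 3874.327 µg/L·hr
F = (AUC_ev/D_ev)/(AUC_iv/D_iv) = (3874.327/1000)/(1820/250) = 3.874327/7.28 = 0.5322

F = 0.532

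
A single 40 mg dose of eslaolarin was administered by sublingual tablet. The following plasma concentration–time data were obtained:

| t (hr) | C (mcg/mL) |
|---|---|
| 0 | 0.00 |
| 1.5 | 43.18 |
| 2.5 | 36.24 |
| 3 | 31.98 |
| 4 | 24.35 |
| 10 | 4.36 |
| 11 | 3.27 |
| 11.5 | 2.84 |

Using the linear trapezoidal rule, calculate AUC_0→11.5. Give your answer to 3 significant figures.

Trapezoidal AUC_0→11.5:
  [0→1.5]: (0.00+43.18)/2 × 1.5 = 32.385
  [1.5→2.5]: (43.18+36.24)/2 × 1 = 39.71
  [2.5→3]: (36.24+31.98)/2 × 0.5 = 17.055
  [3→4]: (31.98+24.35)/2 × 1 = 28.165
  [4→10]: (24.35+4.36)/2 × 6 = 86.13
  [10→11]: (4.36+3.27)/2 × 1 = 3.815
  [11→11.5]: (3.27+2.84)/2 × 0.5 = 1.5275
  Sum = 208.7875 mcg/mL·hr

AUC = 209 mcg/mL·hr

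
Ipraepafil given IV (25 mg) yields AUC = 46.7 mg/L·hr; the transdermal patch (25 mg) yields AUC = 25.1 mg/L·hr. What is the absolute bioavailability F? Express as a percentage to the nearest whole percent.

F = 54%

F = (AUC_ev / D_ev) / (AUC_iv / D_iv)
  = (25.1/25) / (46.7/25)
  = 1.004 / 1.868 = 0.5375
  = 53.75%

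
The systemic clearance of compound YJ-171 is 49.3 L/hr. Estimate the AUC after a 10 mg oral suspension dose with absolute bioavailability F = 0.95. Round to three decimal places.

AUC_0→∞ = F × Dose / CL
        = 0.95 × 10 / 49.3 = 0.192698 mg/L·hr

AUC = 0.193 mg/L·hr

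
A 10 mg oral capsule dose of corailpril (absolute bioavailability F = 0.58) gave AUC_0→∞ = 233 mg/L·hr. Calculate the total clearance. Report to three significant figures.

CL = 0.0249 L/hr

CL = F × Dose / AUC_0→∞
   = 0.58 × 10 / 233 = 0.0248927 L/hr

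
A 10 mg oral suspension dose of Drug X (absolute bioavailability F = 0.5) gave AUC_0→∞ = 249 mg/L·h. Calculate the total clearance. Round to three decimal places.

CL = 0.020 L/h

CL = F × Dose / AUC_0→∞
   = 0.5 × 10 / 249 = 0.0200803 L/h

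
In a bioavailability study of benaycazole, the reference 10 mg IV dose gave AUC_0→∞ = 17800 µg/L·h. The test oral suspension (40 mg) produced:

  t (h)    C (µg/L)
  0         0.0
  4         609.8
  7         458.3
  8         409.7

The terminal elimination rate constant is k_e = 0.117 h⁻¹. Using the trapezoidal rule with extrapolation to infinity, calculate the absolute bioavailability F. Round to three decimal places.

F = 0.095

Trapezoidal AUC_0→8 (oral suspension):
  [0→4]: (0.0+609.8)/2 × 4 = 1219.6
  [4→7]: (609.8+458.3)/2 × 3 = 1602.15
  [7→8]: (458.3+409.7)/2 × 1 = 434.0
  Sum = 3255.75 µg/L·h
Tail: C_last/k_e = 409.7/0.117 = 3501.709
AUC_0→∞ (oral suspension) = 3255.75 + 3501.709 = 6757.459 µg/L·h
F = (AUC_ev/D_ev)/(AUC_iv/D_iv) = (6757.459/40)/(17800/10) = 168.936/1780 = 0.0949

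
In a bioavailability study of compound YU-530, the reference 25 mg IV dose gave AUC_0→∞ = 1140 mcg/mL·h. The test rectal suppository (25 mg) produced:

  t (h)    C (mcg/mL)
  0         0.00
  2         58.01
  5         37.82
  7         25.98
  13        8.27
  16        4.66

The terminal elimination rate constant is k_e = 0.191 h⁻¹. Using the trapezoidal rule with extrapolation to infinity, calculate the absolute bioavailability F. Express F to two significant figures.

Trapezoidal AUC_0→16 (rectal suppository):
  [0→2]: (0.00+58.01)/2 × 2 = 58.01
  [2→5]: (58.01+37.82)/2 × 3 = 143.745
  [5→7]: (37.82+25.98)/2 × 2 = 63.8
  [7→13]: (25.98+8.27)/2 × 6 = 102.75
  [13→16]: (8.27+4.66)/2 × 3 = 19.395
  Sum = 387.7 mcg/mL·h
Tail: C_last/k_e = 4.66/0.191 = 24.398
AUC_0→∞ (rectal suppository) = 387.7 + 24.398 = 412.098 mcg/mL·h
F = (AUC_ev/D_ev)/(AUC_iv/D_iv) = (412.098/25)/(1140/25) = 16.48392/45.6 = 0.3615

F = 0.36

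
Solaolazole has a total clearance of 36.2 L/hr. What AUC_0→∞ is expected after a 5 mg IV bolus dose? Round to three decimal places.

AUC = 0.138 mg/L·hr

AUC_0→∞ = Dose_iv / CL
        = 5 / 36.2 = 0.138122 mg/L·hr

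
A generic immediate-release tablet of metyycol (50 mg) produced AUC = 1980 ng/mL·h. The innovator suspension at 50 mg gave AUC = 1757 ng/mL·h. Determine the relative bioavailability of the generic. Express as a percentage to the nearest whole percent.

F_rel = 113%

F_rel = (AUC_test/D_test) / (AUC_ref/D_ref)
      = (1980/50) / (1757/50)
      = 39.6 / 35.14 = 1.1269 = 112.69%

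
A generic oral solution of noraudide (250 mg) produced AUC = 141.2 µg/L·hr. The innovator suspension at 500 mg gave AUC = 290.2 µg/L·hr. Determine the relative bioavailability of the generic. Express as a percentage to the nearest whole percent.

F_rel = (AUC_test/D_test) / (AUC_ref/D_ref)
      = (141.2/250) / (290.2/500)
      = 0.5648 / 0.5804 = 0.9731 = 97.31%

F_rel = 97%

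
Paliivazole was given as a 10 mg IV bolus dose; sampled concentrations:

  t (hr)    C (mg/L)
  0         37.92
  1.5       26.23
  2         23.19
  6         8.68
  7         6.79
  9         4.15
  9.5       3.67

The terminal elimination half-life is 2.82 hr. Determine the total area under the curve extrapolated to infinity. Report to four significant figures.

AUC = 159.8 mg/L·hr

Trapezoidal AUC_0→9.5:
  [0→1.5]: (37.92+26.23)/2 × 1.5 = 48.1125
  [1.5→2]: (26.23+23.19)/2 × 0.5 = 12.355
  [2→6]: (23.19+8.68)/2 × 4 = 63.74
  [6→7]: (8.68+6.79)/2 × 1 = 7.735
  [7→9]: (6.79+4.15)/2 × 2 = 10.94
  [9→9.5]: (4.15+3.67)/2 × 0.5 = 1.955
  Sum = 144.8375 mg/L·hr
k_e = ln2 / t½ = 0.693147 / 2.82 = 0.2458 hr^-1
Extrapolated tail: C_last / k_e = 3.67 / 0.2458 = 14.931
AUC_0→∞ = 144.8375 + 14.931 = 159.7685 mg/L·hr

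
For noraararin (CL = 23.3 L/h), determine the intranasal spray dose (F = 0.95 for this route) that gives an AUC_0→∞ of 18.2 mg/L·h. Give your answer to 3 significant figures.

Dose = 446 mg

Dose = CL × AUC_0→∞ / F
     = 23.3 × 18.2 / 0.95 = 446.379 mg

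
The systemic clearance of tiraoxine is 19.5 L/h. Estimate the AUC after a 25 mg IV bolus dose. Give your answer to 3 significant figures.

AUC_0→∞ = Dose_iv / CL
        = 25 / 19.5 = 1.28205 mg/L·h

AUC = 1.28 mg/L·h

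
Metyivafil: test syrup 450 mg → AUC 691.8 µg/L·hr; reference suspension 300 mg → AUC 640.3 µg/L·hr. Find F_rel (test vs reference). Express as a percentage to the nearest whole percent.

F_rel = 72%

F_rel = (AUC_test/D_test) / (AUC_ref/D_ref)
      = (691.8/450) / (640.3/300)
      = 1.53733 / 2.13433 = 0.7203 = 72.03%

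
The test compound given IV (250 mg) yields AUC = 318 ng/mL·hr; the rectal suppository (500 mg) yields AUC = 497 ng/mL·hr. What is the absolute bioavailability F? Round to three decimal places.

F = (AUC_ev / D_ev) / (AUC_iv / D_iv)
  = (497/500) / (318/250)
  = 0.994 / 1.272 = 0.7814

F = 0.781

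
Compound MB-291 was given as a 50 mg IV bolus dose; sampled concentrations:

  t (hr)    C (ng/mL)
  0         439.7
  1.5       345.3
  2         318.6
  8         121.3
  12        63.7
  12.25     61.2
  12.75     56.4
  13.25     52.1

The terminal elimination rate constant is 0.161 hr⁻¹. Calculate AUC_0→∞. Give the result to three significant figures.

Trapezoidal AUC_0→13.25:
  [0→1.5]: (439.7+345.3)/2 × 1.5 = 588.75
  [1.5→2]: (345.3+318.6)/2 × 0.5 = 165.975
  [2→8]: (318.6+121.3)/2 × 6 = 1319.7
  [8→12]: (121.3+63.7)/2 × 4 = 370.0
  [12→12.25]: (63.7+61.2)/2 × 0.25 = 15.6125
  [12.25→12.75]: (61.2+56.4)/2 × 0.5 = 29.4
  [12.75→13.25]: (56.4+52.1)/2 × 0.5 = 27.125
  Sum = 2516.5625 ng/mL·hr
Extrapolated tail: C_last / k_e = 52.1 / 0.161 = 323.602
AUC_0→∞ = 2516.5625 + 323.602 = 2840.1645 ng/mL·hr

AUC = 2840 ng/mL·hr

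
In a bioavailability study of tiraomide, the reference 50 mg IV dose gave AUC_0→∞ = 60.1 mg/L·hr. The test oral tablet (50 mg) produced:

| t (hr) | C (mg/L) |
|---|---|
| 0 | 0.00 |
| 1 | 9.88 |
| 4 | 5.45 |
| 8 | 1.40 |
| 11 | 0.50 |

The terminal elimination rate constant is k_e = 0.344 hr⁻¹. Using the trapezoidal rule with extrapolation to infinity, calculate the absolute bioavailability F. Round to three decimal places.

F = 0.764

Trapezoidal AUC_0→11 (oral tablet):
  [0→1]: (0.00+9.88)/2 × 1 = 4.94
  [1→4]: (9.88+5.45)/2 × 3 = 22.995
  [4→8]: (5.45+1.40)/2 × 4 = 13.7
  [8→11]: (1.40+0.50)/2 × 3 = 2.85
  Sum = 44.485 mg/L·hr
Tail: C_last/k_e = 0.50/0.344 = 1.453
AUC_0→∞ (oral tablet) = 44.485 + 1.453 = 45.938 mg/L·hr
F = (AUC_ev/D_ev)/(AUC_iv/D_iv) = (45.938/50)/(60.1/50) = 0.91876/1.202 = 0.7644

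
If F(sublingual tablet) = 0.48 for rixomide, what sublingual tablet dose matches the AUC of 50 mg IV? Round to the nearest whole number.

D_sublingual = 104 mg

For equal systemic exposure: F × D_ev = D_iv
D_ev = D_iv / F = 50 / 0.48 = 104.167 mg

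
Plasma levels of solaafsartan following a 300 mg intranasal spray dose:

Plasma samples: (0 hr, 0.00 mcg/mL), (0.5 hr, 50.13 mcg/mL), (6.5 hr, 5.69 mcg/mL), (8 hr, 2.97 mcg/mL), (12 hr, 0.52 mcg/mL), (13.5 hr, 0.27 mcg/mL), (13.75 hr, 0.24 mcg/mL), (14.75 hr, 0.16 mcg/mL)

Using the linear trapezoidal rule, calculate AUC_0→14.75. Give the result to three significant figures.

Trapezoidal AUC_0→14.75:
  [0→0.5]: (0.00+50.13)/2 × 0.5 = 12.5325
  [0.5→6.5]: (50.13+5.69)/2 × 6 = 167.46
  [6.5→8]: (5.69+2.97)/2 × 1.5 = 6.495
  [8→12]: (2.97+0.52)/2 × 4 = 6.98
  [12→13.5]: (0.52+0.27)/2 × 1.5 = 0.5925
  [13.5→13.75]: (0.27+0.24)/2 × 0.25 = 0.06375
  [13.75→14.75]: (0.24+0.16)/2 × 1 = 0.2
  Sum = 194.32375 mcg/mL·hr

AUC = 194 mcg/mL·hr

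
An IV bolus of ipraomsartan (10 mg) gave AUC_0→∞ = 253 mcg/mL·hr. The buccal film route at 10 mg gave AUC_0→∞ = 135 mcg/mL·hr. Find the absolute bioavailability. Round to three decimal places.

F = (AUC_ev / D_ev) / (AUC_iv / D_iv)
  = (135/10) / (253/10)
  = 13.5 / 25.3 = 0.5336

F = 0.534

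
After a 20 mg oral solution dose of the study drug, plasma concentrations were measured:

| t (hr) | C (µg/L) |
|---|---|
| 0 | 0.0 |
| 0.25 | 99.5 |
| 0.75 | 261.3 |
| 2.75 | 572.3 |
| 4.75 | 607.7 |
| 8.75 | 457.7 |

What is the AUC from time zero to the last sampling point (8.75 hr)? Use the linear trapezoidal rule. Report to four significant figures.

Trapezoidal AUC_0→8.75:
  [0→0.25]: (0.0+99.5)/2 × 0.25 = 12.4375
  [0.25→0.75]: (99.5+261.3)/2 × 0.5 = 90.2
  [0.75→2.75]: (261.3+572.3)/2 × 2 = 833.6
  [2.75→4.75]: (572.3+607.7)/2 × 2 = 1180.0
  [4.75→8.75]: (607.7+457.7)/2 × 4 = 2130.8
  Sum = 4247.0375 µg/L·hr

AUC = 4247 µg/L·hr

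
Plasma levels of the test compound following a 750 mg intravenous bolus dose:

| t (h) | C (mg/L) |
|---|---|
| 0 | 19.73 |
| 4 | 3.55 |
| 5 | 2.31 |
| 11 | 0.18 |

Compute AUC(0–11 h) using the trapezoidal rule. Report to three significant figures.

Trapezoidal AUC_0→11:
  [0→4]: (19.73+3.55)/2 × 4 = 46.56
  [4→5]: (3.55+2.31)/2 × 1 = 2.93
  [5→11]: (2.31+0.18)/2 × 6 = 7.47
  Sum = 56.96 mg/L·h

AUC = 57.0 mg/L·h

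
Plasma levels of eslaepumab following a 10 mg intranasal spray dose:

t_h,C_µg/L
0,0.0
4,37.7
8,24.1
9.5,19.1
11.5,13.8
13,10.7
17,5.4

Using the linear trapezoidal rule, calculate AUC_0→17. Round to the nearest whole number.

Trapezoidal AUC_0→17:
  [0→4]: (0.0+37.7)/2 × 4 = 75.4
  [4→8]: (37.7+24.1)/2 × 4 = 123.6
  [8→9.5]: (24.1+19.1)/2 × 1.5 = 32.4
  [9.5→11.5]: (19.1+13.8)/2 × 2 = 32.9
  [11.5→13]: (13.8+10.7)/2 × 1.5 = 18.375
  [13→17]: (10.7+5.4)/2 × 4 = 32.2
  Sum = 314.875 µg/L·h

AUC = 315 µg/L·h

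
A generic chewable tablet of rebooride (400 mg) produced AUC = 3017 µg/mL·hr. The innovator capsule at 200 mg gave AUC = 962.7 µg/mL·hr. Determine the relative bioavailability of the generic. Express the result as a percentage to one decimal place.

F_rel = 156.7%

F_rel = (AUC_test/D_test) / (AUC_ref/D_ref)
      = (3017/400) / (962.7/200)
      = 7.5425 / 4.8135 = 1.5669 = 156.69%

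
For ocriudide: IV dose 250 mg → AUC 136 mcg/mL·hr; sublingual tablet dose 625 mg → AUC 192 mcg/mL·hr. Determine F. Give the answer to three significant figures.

F = 0.565

F = (AUC_ev / D_ev) / (AUC_iv / D_iv)
  = (192/625) / (136/250)
  = 0.3072 / 0.544 = 0.5647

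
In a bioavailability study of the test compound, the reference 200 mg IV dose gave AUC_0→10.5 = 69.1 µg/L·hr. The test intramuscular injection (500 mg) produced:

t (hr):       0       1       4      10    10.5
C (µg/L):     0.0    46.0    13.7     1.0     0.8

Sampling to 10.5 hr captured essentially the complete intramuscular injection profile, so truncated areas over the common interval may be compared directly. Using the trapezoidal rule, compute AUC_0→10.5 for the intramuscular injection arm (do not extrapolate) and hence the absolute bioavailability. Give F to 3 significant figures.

F = 0.909

Trapezoidal AUC_0→10.5 (intramuscular injection):
  [0→1]: (0.0+46.0)/2 × 1 = 23.0
  [1→4]: (46.0+13.7)/2 × 3 = 89.55
  [4→10]: (13.7+1.0)/2 × 6 = 44.1
  [10→10.5]: (1.0+0.8)/2 × 0.5 = 0.45
  Sum = 157.1 µg/L·hr
F = (AUC_ev/D_ev)/(AUC_iv/D_iv) = (157.1/500)/(69.1/200) = 0.3142/0.3455 = 0.9094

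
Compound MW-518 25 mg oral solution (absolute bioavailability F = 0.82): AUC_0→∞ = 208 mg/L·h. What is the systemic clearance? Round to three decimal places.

CL = F × Dose / AUC_0→∞
   = 0.82 × 25 / 208 = 0.0985577 L/h

CL = 0.099 L/h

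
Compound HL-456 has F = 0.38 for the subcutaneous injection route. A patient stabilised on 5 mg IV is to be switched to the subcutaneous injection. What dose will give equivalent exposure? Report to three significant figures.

D_subcutaneous = 13.2 mg

For equal systemic exposure: F × D_ev = D_iv
D_ev = D_iv / F = 5 / 0.38 = 13.1579 mg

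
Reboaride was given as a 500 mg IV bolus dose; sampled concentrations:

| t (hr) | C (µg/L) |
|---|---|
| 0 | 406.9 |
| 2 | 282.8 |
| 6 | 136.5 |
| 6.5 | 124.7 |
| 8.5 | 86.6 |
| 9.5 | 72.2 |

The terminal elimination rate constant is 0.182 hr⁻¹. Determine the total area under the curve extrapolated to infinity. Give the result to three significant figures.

Trapezoidal AUC_0→9.5:
  [0→2]: (406.9+282.8)/2 × 2 = 689.7
  [2→6]: (282.8+136.5)/2 × 4 = 838.6
  [6→6.5]: (136.5+124.7)/2 × 0.5 = 65.3
  [6.5→8.5]: (124.7+86.6)/2 × 2 = 211.3
  [8.5→9.5]: (86.6+72.2)/2 × 1 = 79.4
  Sum = 1884.3 µg/L·hr
Extrapolated tail: C_last / k_e = 72.2 / 0.182 = 396.703
AUC_0→∞ = 1884.3 + 396.703 = 2281.003 µg/L·hr

AUC = 2280 µg/L·hr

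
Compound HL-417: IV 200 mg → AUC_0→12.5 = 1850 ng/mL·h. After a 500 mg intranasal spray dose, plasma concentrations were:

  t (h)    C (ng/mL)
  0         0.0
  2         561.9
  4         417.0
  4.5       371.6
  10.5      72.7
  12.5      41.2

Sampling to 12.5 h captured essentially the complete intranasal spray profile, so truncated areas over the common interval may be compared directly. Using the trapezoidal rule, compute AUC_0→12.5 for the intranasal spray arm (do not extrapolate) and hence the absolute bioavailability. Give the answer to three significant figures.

Trapezoidal AUC_0→12.5 (intranasal spray):
  [0→2]: (0.0+561.9)/2 × 2 = 561.9
  [2→4]: (561.9+417.0)/2 × 2 = 978.9
  [4→4.5]: (417.0+371.6)/2 × 0.5 = 197.15
  [4.5→10.5]: (371.6+72.7)/2 × 6 = 1332.9
  [10.5→12.5]: (72.7+41.2)/2 × 2 = 113.9
  Sum = 3184.75 ng/mL·h
F = (AUC_ev/D_ev)/(AUC_iv/D_iv) = (3184.75/500)/(1850/200) = 6.3695/9.25 = 0.6886

F = 0.689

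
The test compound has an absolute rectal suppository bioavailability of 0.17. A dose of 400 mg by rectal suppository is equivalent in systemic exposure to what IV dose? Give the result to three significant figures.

Systemic exposure from an extravascular dose = F × D_ev, so the equivalent IV dose is F × D_ev.
D_iv = F × D_ev = 0.17 × 400 = 68 mg

D_iv = 68.0 mg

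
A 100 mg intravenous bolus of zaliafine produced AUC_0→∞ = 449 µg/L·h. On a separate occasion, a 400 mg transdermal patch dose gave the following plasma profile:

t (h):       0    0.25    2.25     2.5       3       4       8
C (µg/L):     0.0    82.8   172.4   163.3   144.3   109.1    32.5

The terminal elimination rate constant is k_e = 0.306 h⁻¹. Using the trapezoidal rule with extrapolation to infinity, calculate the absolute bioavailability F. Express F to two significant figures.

Trapezoidal AUC_0→8 (transdermal patch):
  [0→0.25]: (0.0+82.8)/2 × 0.25 = 10.35
  [0.25→2.25]: (82.8+172.4)/2 × 2 = 255.2
  [2.25→2.5]: (172.4+163.3)/2 × 0.25 = 41.9625
  [2.5→3]: (163.3+144.3)/2 × 0.5 = 76.9
  [3→4]: (144.3+109.1)/2 × 1 = 126.7
  [4→8]: (109.1+32.5)/2 × 4 = 283.2
  Sum = 794.3125 µg/L·h
Tail: C_last/k_e = 32.5/0.306 = 106.209
AUC_0→∞ (transdermal patch) = 794.3125 + 106.209 = 900.5215 µg/L·h
F = (AUC_ev/D_ev)/(AUC_iv/D_iv) = (900.5215/400)/(449/100) = 2.2513/4.49 = 0.5014

F = 0.50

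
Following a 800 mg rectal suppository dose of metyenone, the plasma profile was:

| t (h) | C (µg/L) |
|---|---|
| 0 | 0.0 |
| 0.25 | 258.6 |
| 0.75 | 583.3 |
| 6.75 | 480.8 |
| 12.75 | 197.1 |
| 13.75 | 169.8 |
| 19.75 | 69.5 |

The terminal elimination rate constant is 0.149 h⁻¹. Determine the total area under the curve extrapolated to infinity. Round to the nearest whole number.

AUC = 6837 µg/L·h

Trapezoidal AUC_0→19.75:
  [0→0.25]: (0.0+258.6)/2 × 0.25 = 32.325
  [0.25→0.75]: (258.6+583.3)/2 × 0.5 = 210.475
  [0.75→6.75]: (583.3+480.8)/2 × 6 = 3192.3
  [6.75→12.75]: (480.8+197.1)/2 × 6 = 2033.7
  [12.75→13.75]: (197.1+169.8)/2 × 1 = 183.45
  [13.75→19.75]: (169.8+69.5)/2 × 6 = 717.9
  Sum = 6370.15 µg/L·h
Extrapolated tail: C_last / k_e = 69.5 / 0.149 = 466.443
AUC_0→∞ = 6370.15 + 466.443 = 6836.593 µg/L·h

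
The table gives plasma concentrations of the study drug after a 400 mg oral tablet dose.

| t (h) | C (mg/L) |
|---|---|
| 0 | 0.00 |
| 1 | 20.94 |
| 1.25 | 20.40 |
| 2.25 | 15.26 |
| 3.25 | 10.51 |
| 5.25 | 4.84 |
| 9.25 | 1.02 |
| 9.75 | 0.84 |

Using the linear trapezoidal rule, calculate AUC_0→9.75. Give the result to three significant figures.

Trapezoidal AUC_0→9.75:
  [0→1]: (0.00+20.94)/2 × 1 = 10.47
  [1→1.25]: (20.94+20.40)/2 × 0.25 = 5.1675
  [1.25→2.25]: (20.40+15.26)/2 × 1 = 17.83
  [2.25→3.25]: (15.26+10.51)/2 × 1 = 12.885
  [3.25→5.25]: (10.51+4.84)/2 × 2 = 15.35
  [5.25→9.25]: (4.84+1.02)/2 × 4 = 11.72
  [9.25→9.75]: (1.02+0.84)/2 × 0.5 = 0.465
  Sum = 73.8875 mg/L·h

AUC = 73.9 mg/L·h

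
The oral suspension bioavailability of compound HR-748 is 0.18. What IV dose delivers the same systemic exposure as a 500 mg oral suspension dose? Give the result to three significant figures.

Systemic exposure from an extravascular dose = F × D_ev, so the equivalent IV dose is F × D_ev.
D_iv = F × D_ev = 0.18 × 500 = 90 mg

D_iv = 90.0 mg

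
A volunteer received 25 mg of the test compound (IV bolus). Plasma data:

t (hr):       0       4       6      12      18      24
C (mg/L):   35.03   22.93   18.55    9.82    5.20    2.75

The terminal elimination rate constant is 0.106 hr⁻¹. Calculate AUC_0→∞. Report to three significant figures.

AUC = 337 mg/L·hr

Trapezoidal AUC_0→24:
  [0→4]: (35.03+22.93)/2 × 4 = 115.92
  [4→6]: (22.93+18.55)/2 × 2 = 41.48
  [6→12]: (18.55+9.82)/2 × 6 = 85.11
  [12→18]: (9.82+5.20)/2 × 6 = 45.06
  [18→24]: (5.20+2.75)/2 × 6 = 23.85
  Sum = 311.42 mg/L·hr
Extrapolated tail: C_last / k_e = 2.75 / 0.106 = 25.943
AUC_0→∞ = 311.42 + 25.943 = 337.363 mg/L·hr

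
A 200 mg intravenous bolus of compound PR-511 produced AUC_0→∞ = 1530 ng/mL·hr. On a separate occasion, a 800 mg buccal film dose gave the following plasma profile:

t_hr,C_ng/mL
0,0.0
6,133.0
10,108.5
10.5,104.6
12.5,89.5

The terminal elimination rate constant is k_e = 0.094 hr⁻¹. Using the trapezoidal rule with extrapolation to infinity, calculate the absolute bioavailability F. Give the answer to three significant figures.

Trapezoidal AUC_0→12.5 (buccal film):
  [0→6]: (0.0+133.0)/2 × 6 = 399.0
  [6→10]: (133.0+108.5)/2 × 4 = 483.0
  [10→10.5]: (108.5+104.6)/2 × 0.5 = 53.275
  [10.5→12.5]: (104.6+89.5)/2 × 2 = 194.1
  Sum = 1129.375 ng/mL·hr
Tail: C_last/k_e = 89.5/0.094 = 952.128
AUC_0→∞ (buccal film) = 1129.375 + 952.128 = 2081.503 ng/mL·hr
F = (AUC_ev/D_ev)/(AUC_iv/D_iv) = (2081.503/800)/(1530/200) = 2.60188/7.65 = 0.3401

F = 0.340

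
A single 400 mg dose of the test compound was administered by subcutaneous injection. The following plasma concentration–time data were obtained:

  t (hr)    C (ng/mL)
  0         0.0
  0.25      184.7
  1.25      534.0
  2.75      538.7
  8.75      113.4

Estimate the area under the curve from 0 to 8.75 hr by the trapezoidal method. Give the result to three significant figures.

Trapezoidal AUC_0→8.75:
  [0→0.25]: (0.0+184.7)/2 × 0.25 = 23.0875
  [0.25→1.25]: (184.7+534.0)/2 × 1 = 359.35
  [1.25→2.75]: (534.0+538.7)/2 × 1.5 = 804.525
  [2.75→8.75]: (538.7+113.4)/2 × 6 = 1956.3
  Sum = 3143.2625 ng/mL·hr

AUC = 3140 ng/mL·hr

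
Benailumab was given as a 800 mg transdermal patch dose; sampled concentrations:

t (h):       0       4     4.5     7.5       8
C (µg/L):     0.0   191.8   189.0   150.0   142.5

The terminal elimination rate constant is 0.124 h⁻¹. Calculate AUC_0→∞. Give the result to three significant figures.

Trapezoidal AUC_0→8:
  [0→4]: (0.0+191.8)/2 × 4 = 383.6
  [4→4.5]: (191.8+189.0)/2 × 0.5 = 95.2
  [4.5→7.5]: (189.0+150.0)/2 × 3 = 508.5
  [7.5→8]: (150.0+142.5)/2 × 0.5 = 73.125
  Sum = 1060.425 µg/L·h
Extrapolated tail: C_last / k_e = 142.5 / 0.124 = 1149.194
AUC_0→∞ = 1060.425 + 1149.194 = 2209.619 µg/L·h

AUC = 2210 µg/L·h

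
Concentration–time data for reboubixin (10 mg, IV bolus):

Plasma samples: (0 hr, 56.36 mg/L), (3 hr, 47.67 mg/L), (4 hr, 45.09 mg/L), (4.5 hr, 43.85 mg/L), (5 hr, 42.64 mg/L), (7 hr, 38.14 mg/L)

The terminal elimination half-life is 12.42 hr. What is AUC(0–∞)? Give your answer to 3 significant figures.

AUC = 1010 mg/L·hr

Trapezoidal AUC_0→7:
  [0→3]: (56.36+47.67)/2 × 3 = 156.045
  [3→4]: (47.67+45.09)/2 × 1 = 46.38
  [4→4.5]: (45.09+43.85)/2 × 0.5 = 22.235
  [4.5→5]: (43.85+42.64)/2 × 0.5 = 21.6225
  [5→7]: (42.64+38.14)/2 × 2 = 80.78
  Sum = 327.0625 mg/L·hr
k_e = ln2 / t½ = 0.693147 / 12.42 = 0.0558 hr^-1
Extrapolated tail: C_last / k_e = 38.14 / 0.0558 = 683.513
AUC_0→∞ = 327.0625 + 683.513 = 1010.5755 mg/L·hr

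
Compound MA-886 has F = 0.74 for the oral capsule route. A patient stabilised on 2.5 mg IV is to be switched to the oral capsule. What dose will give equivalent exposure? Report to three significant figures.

For equal systemic exposure: F × D_ev = D_iv
D_ev = D_iv / F = 2.5 / 0.74 = 3.37838 mg

D_oral = 3.38 mg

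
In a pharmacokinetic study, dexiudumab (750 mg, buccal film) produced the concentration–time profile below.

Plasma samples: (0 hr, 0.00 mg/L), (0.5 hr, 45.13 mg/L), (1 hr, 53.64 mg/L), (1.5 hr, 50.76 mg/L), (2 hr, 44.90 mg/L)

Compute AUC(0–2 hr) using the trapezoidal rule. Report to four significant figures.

Trapezoidal AUC_0→2:
  [0→0.5]: (0.00+45.13)/2 × 0.5 = 11.2825
  [0.5→1]: (45.13+53.64)/2 × 0.5 = 24.6925
  [1→1.5]: (53.64+50.76)/2 × 0.5 = 26.1
  [1.5→2]: (50.76+44.90)/2 × 0.5 = 23.915
  Sum = 85.99 mg/L·hr

AUC = 85.99 mg/L·hr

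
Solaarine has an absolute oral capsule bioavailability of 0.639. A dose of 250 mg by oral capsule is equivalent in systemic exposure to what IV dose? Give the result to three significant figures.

D_iv = 160 mg

Systemic exposure from an extravascular dose = F × D_ev, so the equivalent IV dose is F × D_ev.
D_iv = F × D_ev = 0.639 × 250 = 159.75 mg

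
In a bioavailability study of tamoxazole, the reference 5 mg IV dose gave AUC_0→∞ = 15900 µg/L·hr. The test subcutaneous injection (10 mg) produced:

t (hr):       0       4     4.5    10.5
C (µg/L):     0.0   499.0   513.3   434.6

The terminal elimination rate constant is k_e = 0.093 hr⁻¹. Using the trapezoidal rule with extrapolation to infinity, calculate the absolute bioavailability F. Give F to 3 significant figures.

F = 0.276

Trapezoidal AUC_0→10.5 (subcutaneous injection):
  [0→4]: (0.0+499.0)/2 × 4 = 998.0
  [4→4.5]: (499.0+513.3)/2 × 0.5 = 253.075
  [4.5→10.5]: (513.3+434.6)/2 × 6 = 2843.7
  Sum = 4094.775 µg/L·hr
Tail: C_last/k_e = 434.6/0.093 = 4673.118
AUC_0→∞ (subcutaneous injection) = 4094.775 + 4673.118 = 8767.893 µg/L·hr
F = (AUC_ev/D_ev)/(AUC_iv/D_iv) = (8767.893/10)/(15900/5) = 876.7893/3180 = 0.2757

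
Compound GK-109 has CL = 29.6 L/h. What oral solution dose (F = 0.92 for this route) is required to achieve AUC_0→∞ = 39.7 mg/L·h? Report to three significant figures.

Dose = 1280 mg

Dose = CL × AUC_0→∞ / F
     = 29.6 × 39.7 / 0.92 = 1277.3 mg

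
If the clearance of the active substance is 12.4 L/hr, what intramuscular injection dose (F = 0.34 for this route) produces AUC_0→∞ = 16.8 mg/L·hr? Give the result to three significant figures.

Dose = 613 mg

Dose = CL × AUC_0→∞ / F
     = 12.4 × 16.8 / 0.34 = 612.706 mg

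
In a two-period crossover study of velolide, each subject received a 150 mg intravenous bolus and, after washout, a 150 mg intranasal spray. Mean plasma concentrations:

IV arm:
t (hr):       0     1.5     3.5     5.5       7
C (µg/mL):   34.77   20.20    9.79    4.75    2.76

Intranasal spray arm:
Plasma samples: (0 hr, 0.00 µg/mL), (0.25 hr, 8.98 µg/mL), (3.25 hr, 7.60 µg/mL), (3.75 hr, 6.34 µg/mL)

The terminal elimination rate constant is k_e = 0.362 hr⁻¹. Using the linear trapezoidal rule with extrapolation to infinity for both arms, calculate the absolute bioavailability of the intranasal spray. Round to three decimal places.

Trapezoidal AUC_0→7 (IV):
  [0→1.5]: (34.77+20.20)/2 × 1.5 = 41.2275
  [1.5→3.5]: (20.20+9.79)/2 × 2 = 29.99
  [3.5→5.5]: (9.79+4.75)/2 × 2 = 14.54
  [5.5→7]: (4.75+2.76)/2 × 1.5 = 5.6325
  Sum = 91.39 µg/mL·hr
IV tail: 2.76/0.362 = 7.624; AUC_iv,0→∞ = 91.39 + 7.624 = 99.014 µg/mL·hr
Trapezoidal AUC_0→3.75 (intranasal spray):
  [0→0.25]: (0.00+8.98)/2 × 0.25 = 1.1225
  [0.25→3.25]: (8.98+7.60)/2 × 3 = 24.87
  [3.25→3.75]: (7.60+6.34)/2 × 0.5 = 3.485
  Sum = 29.4775 µg/mL·hr
intranasal spray tail: 6.34/0.362 = 17.514; AUC_ev,0→∞ = 29.4775 + 17.514 = 46.9915 µg/mL·hr
F = (AUC_ev/D_ev)/(AUC_iv/D_iv) = (46.9915/150)/(99.014/150) = 0.313277/0.660093 = 0.4746

F = 0.475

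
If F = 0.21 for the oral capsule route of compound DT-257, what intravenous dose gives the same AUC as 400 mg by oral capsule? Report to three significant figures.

D_iv = 84.0 mg

Systemic exposure from an extravascular dose = F × D_ev, so the equivalent IV dose is F × D_ev.
D_iv = F × D_ev = 0.21 × 400 = 84 mg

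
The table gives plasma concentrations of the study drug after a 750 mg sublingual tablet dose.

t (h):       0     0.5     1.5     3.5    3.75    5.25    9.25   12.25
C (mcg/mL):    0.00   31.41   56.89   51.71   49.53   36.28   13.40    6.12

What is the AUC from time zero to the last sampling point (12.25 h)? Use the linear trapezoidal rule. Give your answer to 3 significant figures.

AUC = 366 mcg/mL·h

Trapezoidal AUC_0→12.25:
  [0→0.5]: (0.00+31.41)/2 × 0.5 = 7.8525
  [0.5→1.5]: (31.41+56.89)/2 × 1 = 44.15
  [1.5→3.5]: (56.89+51.71)/2 × 2 = 108.6
  [3.5→3.75]: (51.71+49.53)/2 × 0.25 = 12.655
  [3.75→5.25]: (49.53+36.28)/2 × 1.5 = 64.3575
  [5.25→9.25]: (36.28+13.40)/2 × 4 = 99.36
  [9.25→12.25]: (13.40+6.12)/2 × 3 = 29.28
  Sum = 366.255 mcg/mL·h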